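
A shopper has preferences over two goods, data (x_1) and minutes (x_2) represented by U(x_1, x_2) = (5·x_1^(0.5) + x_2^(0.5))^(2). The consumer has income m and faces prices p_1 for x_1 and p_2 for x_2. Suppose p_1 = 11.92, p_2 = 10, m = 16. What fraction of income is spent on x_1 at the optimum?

MU_x_1 ∝ 5·x_1^(-0.5), MU_x_2 ∝ x_2^(-0.5), so MRS = 5·(x_2/x_1)^(0.5) = p_1/p_2.
Hence x_2/x_1 = ((1/5)·p_1/p_2)^(1/(0.5)), i.e. raised to the 2 power.
With the ratio pinned down, the budget gives x_1* = m/(p_1 + p_2·(x_2/x_1)) and x_2* = (x_2/x_1)·x_1*.
Numerically x_2/x_1 = 0.056835, so x_1* = 16/(11.92 + 10·0.056835) = 1.2812 and x_2* = 0.056835·1.2812 = 0.0728.
Expenditure on x_1: 11.92·1.2812 = 15.2718; share = 0.9545.

share on x_1 = 0.9545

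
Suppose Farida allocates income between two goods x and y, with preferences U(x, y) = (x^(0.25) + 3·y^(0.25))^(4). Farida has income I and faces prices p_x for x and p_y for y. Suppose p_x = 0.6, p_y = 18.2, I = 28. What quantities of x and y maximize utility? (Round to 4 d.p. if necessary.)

x* = 19.5474, y* = 0.894

Numerically y/x = 0.045737, so x* = 28/(0.6 + 18.2·0.045737) = 19.5474 and y* = 0.045737·19.5474 = 0.894.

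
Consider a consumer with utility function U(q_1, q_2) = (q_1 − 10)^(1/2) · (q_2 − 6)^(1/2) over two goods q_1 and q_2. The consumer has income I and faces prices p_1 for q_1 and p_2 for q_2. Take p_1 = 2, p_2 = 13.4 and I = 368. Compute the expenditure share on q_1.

Let q_1' = q_1−10, q_2' = q_2−6. MRS = q_2'/q_1' = p_1/p_2.
After buying the subsistence bundle (10, 6), a share 0.5 of the remaining income goes to q_1: q_1* = 10 + 0.5·(I − 10p_1 − 6p_2)/p_1.
Discretionary income = 368 − 10·2 − 6·13.4 = 267.6; q_1* = 10 + 0.5·267.6/2 = 76.9; q_2* = 6 + 0.5·267.6/13.4 = 15.9851.
Expenditure on q_1: 2·76.9 = 153.8; share = 0.4179.

share on q_1 = 0.4179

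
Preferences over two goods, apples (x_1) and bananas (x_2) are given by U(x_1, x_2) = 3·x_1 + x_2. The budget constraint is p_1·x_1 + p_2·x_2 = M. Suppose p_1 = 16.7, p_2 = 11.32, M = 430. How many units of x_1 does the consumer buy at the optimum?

Linear utility — the consumer picks whichever good has higher MU/price: 3/16.7 = 0.1796 vs 1/11.32 = 0.0883.
x_1 gives more utility per dollar, so spend all income on x_1: x_1* = M/p_1, x_2* = 0.
Numerically: x_1* = 25.7485, x_2* = 0.

x_1* = 25.7485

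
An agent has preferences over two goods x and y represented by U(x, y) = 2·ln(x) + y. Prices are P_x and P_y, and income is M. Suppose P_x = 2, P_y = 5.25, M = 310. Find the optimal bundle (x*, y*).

x* = 5.25, y* = 57.0476

Set MRS = P_x/P_y: (2/x)/1 = P_x/P_y.
So x*(P_x,P_y) = 2·P_y/P_x, independent of income; and y* = (M − 2·P_y)/P_y.
At the given prices: x* = 2·5.25/2 = 5.25, and y* = 57.0476.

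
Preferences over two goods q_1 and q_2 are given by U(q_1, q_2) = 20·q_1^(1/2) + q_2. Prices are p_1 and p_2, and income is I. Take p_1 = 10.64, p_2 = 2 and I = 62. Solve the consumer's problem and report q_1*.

Solve: √q_1 = 10·p_2/p_1, so q_1*(p_1,p_2) = (10·p_2/p_1)², and q_2* = (I − p_1·q_1*)/p_2.
Plugging in: q_1* = (10·2/10.64)² = 3.5333.

q_1* = 3.5333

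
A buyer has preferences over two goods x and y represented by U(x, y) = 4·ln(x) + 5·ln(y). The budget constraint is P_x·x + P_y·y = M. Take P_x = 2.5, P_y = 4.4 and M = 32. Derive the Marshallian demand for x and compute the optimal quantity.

Tangency: MRS = (4/5)·y/x = P_x/P_y.
Rearranging, P_y·y = (5/4)·P_x·x. Substituting into the budget gives P_x·x·(1 + (5/4)) = M.
Demand: x*(P_x,P_y,M) = 4/9·M/P_x and y* = 5/9·M/P_y.
At P_x=2.5, P_y=4.4, M=32: x* = 4/9·32/2.5 = 5.6889.

x* = 5.6889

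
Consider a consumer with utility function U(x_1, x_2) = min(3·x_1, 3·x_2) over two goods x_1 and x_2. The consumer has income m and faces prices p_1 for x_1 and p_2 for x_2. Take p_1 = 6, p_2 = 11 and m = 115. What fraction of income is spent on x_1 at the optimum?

Demand: x_1*(p_1,p_2,m) = 3·m/(3·p_1 + 3·p_2), x_2* = 3·m/(3·p_1 + 3·p_2).
Here 3·6 + 3·11 = 51, giving x_1* = 6.7647 and x_2* = 6.7647.
Expenditure on x_1: 6·6.7647 = 40.5882; share = 0.3529.

share on x_1 = 0.3529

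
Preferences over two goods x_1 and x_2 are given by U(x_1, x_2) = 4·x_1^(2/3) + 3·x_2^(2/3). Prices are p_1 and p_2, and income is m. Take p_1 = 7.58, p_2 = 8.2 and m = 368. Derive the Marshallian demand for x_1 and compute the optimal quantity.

x_1* = 35.6848

MRS = MU_x_1/MU_x_2 = (4/3)·(x_2/x_1)^(1/3). Set equal to p_1/p_2.
Solve for the ratio: x_2/x_1 = [(3/4)·p_1/p_2]^(3).
With the ratio pinned down, the budget gives x_1* = m/(p_1 + p_2·(x_2/x_1)) and x_2* = (x_2/x_1)·x_1*.
Numerically x_2/x_1 = 0.333234, so x_1* = 368/(7.58 + 8.2·0.333234) = 35.6848.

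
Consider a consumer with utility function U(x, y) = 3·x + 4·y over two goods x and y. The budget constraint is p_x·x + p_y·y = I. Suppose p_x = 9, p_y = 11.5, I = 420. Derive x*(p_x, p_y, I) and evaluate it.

Perfect substitutes: compare marginal utility per dollar. 3/p_x vs 4/p_y → 0.3333 vs 0.3478.
y gives more utility per dollar, so spend all income on y: y* = I/p_y, x* = 0.
Numerically: x* = 0, y* = 36.5217.

x* = 0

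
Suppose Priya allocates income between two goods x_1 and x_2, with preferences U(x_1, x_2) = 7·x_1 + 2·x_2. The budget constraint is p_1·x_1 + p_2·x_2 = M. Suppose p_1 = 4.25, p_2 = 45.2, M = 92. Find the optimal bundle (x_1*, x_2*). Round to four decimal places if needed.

x_1* = 21.6471, x_2* = 0

Perfect substitutes: compare marginal utility per dollar. 7/p_1 vs 2/p_2 → 1.6471 vs 0.0442.
x_1 gives more utility per dollar, so spend all income on x_1: x_1* = M/p_1, x_2* = 0.
Numerically: x_1* = 21.6471, x_2* = 0.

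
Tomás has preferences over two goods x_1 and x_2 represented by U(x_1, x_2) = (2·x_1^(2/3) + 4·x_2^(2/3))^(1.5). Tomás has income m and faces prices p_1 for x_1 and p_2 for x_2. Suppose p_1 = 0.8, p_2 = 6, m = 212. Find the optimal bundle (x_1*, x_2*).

x_1* = 232.0039, x_2* = 4.3995

MRS = MU_x_1/MU_x_2 = (1/2)·(x_2/x_1)^(1/3). Set equal to p_1/p_2.
Hence x_2/x_1 = (2·p_1/p_2)^(1/(1/3)), i.e. raised to the 3 power.
With the ratio pinned down, the budget gives x_1* = m/(p_1 + p_2·(x_2/x_1)) and x_2* = (x_2/x_1)·x_1*.
Numerically x_2/x_1 = 0.018963, so x_1* = 212/(0.8 + 6·0.018963) = 232.0039 and x_2* = 0.018963·232.0039 = 4.3995.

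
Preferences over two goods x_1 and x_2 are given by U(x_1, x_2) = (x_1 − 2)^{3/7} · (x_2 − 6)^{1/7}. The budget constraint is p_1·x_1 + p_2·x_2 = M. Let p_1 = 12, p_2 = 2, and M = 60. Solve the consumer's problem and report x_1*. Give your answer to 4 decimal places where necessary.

x_1* = 3.5

Let x_1' = x_1−2, x_2' = x_2−6. MRS = 3·x_2'/x_1' = p_1/p_2.
Substituting into the budget: x_1* = 2 + 0.75·(M − 2·p_1 − 6·p_2)/p_1, and x_2* = 6 + 0.25·(…)/p_2.
Discretionary income = 60 − 2·12 − 6·2 = 24; x_1* = 2 + 0.75·24/12 = 3.5.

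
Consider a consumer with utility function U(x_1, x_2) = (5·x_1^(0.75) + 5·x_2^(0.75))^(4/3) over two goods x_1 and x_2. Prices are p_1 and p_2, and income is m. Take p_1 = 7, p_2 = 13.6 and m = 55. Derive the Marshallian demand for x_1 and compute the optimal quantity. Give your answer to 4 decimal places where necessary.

From the CES first-order condition, (x_2/x_1)^(0.25) = p_1/p_2.
Hence x_2/x_1 = (p_1/p_2)^(1/(0.25)), i.e. raised to the 4 power.
Substitute x_2 = (x_2/x_1)·x_1 into the budget: x_1* = m/(p_1 + p_2·(x_2/x_1)).
Numerically x_2/x_1 = 0.070184, so x_1* = 55/(7 + 13.6·0.070184) = 6.9143.

x_1* = 6.9143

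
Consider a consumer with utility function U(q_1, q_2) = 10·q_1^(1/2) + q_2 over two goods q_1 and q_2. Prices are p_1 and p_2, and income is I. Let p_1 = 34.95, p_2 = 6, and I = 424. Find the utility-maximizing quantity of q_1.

Set MRS = p_1/p_2: 5·q_1^(−1/2) = p_1/p_2.
Solve: √q_1 = 5·p_2/p_1, so q_1*(p_1,p_2) = (5·p_2/p_1)², and q_2* = (I − p_1·q_1*)/p_2.
Plugging in: q_1* = (5·6/34.95)² = 0.7368.

q_1* = 0.7368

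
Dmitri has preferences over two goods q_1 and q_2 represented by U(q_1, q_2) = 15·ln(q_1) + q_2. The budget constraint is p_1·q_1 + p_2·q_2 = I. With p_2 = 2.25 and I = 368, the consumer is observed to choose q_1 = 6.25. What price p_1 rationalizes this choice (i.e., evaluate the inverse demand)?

MU_q_1 = 15/q_1, MU_q_2 = 1. Tangency: 15/q_1 = p_1/p_2.
So q_1*(p_1,p_2) = 15·p_2/p_1, independent of income; and q_2* = (I − 15·p_2)/p_2.
Set q_1* = 6.25 in the demand function and solve for p_1: p_1 = 5.4.

p_1 = 5.4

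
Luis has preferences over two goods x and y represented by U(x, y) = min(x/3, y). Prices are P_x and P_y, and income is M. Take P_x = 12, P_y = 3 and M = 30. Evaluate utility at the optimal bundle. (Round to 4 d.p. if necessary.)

Demand: x*(P_x,P_y,M) = 3·M/(3·P_x + P_y), y* = M/(3·P_x + P_y).
Here 3·12 + 3 = 39, giving x* = 2.3077 and y* = 0.7692.
Utility at the optimum: U(2.3077, 0.7692) = 0.7692.

V = 0.7692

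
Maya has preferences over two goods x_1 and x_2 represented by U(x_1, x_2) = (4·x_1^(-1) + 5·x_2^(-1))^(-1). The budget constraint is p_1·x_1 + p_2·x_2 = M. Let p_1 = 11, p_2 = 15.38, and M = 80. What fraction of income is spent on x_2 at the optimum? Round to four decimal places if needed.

share on x_2 = 0.5693

MU_x_1 ∝ 4·x_1^(-2), MU_x_2 ∝ 5·x_2^(-2), so MRS = (4/5)·(x_2/x_1)^(2) = p_1/p_2.
Solve for the ratio: x_2/x_1 = [(5/4)·p_1/p_2]^(0.5).
Substitute x_2 = (x_2/x_1)·x_1 into the budget: x_1* = M/(p_1 + p_2·(x_2/x_1)).
Numerically x_2/x_1 = 0.945525, so x_1* = 80/(11 + 15.38·0.945525) = 3.1321 and x_2* = 0.945525·3.1321 = 2.9615.
Expenditure on x_2: 15.38·2.9615 = 45.5472; share = 0.5693.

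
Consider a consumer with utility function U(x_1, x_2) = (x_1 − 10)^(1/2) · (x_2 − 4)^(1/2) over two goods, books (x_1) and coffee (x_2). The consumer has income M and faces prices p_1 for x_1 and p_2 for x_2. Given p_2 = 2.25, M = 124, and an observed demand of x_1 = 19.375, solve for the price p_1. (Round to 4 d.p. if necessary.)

This is Cobb-Douglas in (x_1−10, x_2−4): tangency gives 0.5·p_2·(x_2−4) = 0.5·p_1·(x_1−10).
Substituting into the budget: x_1* = 10 + 0.5·(M − 10·p_1 − 4·p_2)/p_1, and x_2* = 4 + 0.5·(…)/p_2.
Set x_1* = 19.375 in the demand function and solve for p_1: p_1 = 4.

p_1 = 4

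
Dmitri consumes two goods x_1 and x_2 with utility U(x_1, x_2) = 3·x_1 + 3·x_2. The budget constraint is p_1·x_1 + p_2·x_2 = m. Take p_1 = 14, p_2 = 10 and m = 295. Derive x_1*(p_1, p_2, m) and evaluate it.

x_1* = 0

Perfect substitutes: compare marginal utility per dollar. 3/p_1 vs 3/p_2 → 0.2143 vs 0.3.
x_2 gives more utility per dollar, so spend all income on x_2: x_2* = m/p_2, x_1* = 0.
Numerically: x_1* = 0, x_2* = 29.5.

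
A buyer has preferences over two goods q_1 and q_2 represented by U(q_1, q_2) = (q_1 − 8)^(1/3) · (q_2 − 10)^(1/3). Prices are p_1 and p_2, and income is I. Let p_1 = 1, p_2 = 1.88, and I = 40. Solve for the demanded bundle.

q_1* = 14.6, q_2* = 13.5106

This is Cobb-Douglas in (q_1−8, q_2−10): tangency gives 1/3·p_2·(q_2−10) = 1/3·p_1·(q_1−8).
Substituting into the budget: q_1* = 8 + 0.5·(I − 8·p_1 − 10·p_2)/p_1, and q_2* = 10 + 0.5·(…)/p_2.
Discretionary income = 40 − 8·1 − 10·1.88 = 13.2; q_1* = 8 + 0.5·13.2/1 = 14.6; q_2* = 10 + 0.5·13.2/1.88 = 13.5106.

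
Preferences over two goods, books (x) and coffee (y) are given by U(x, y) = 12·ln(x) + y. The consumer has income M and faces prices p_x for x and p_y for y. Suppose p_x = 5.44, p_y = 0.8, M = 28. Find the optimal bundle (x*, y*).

x* = 1.7647, y* = 23

MU_x = 12/x, MU_y = 1. Tangency: 12/x = p_x/p_y.
So x*(p_x,p_y) = 12·p_y/p_x, independent of income; and y* = (M − 12·p_y)/p_y.
At the given prices: x* = 12·0.8/5.44 = 1.7647, and y* = 23.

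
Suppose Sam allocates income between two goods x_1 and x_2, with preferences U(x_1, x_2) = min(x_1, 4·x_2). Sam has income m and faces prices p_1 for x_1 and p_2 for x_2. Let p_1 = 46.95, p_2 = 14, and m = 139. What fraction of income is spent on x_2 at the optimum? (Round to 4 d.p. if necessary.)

With perfect complements, no substitution: consume in ratio x_1:x_2 = 4:1.
Budget: p_1·x_1 + p_2·(1/4)·x_1 = m, so (4·p_1 + p_2)·x_1 = 4·m.
Demand: x_1*(p_1,p_2,m) = 4·m/(4·p_1 + p_2), x_2* = m/(4·p_1 + p_2).
Here 4·46.95 + 14 = 201.8, giving x_1* = 2.7552 and x_2* = 0.6888.
Expenditure on x_2: 14·0.6888 = 9.6432; share = 0.0694.

share on x_2 = 0.0694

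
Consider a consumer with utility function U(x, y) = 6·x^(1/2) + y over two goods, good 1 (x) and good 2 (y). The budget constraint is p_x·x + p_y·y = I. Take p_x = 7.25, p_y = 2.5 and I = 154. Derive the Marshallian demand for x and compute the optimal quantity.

Utility is quasi-linear in y; the FOC for x is 3/√x = p_x/p_y.
Thus x* = (3·p_y/p_x)² — independent of I — with the rest of income spent on y.
Plugging in: x* = (3·2.5/7.25)² = 1.0702.

x* = 1.0702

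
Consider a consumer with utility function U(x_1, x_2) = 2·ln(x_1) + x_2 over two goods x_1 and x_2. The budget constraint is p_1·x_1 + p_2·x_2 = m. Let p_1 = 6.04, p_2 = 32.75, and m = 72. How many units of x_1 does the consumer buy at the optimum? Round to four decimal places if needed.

x_1* = 10.8444

MU_x_1 = 2/x_1, MU_x_2 = 1. Tangency: 2/x_1 = p_1/p_2.
So x_1*(p_1,p_2) = 2·p_2/p_1, independent of income; and x_2* = (m − 2·p_2)/p_2.
At the given prices: x_1* = 2·32.75/6.04 = 10.8444.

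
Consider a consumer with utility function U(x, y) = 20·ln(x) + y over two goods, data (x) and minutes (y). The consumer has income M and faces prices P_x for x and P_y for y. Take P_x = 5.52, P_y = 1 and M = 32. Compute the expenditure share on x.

share on x = 0.625

MU_x = 20/x, MU_y = 1. Tangency: 20/x = P_x/P_y.
So x*(P_x,P_y) = 20·P_y/P_x, independent of income; and y* = (M − 20·P_y)/P_y.
At the given prices: x* = 20·1/5.52 = 3.6232, and y* = 12.
Expenditure on x: 5.52·3.6232 = 20; share = 0.625.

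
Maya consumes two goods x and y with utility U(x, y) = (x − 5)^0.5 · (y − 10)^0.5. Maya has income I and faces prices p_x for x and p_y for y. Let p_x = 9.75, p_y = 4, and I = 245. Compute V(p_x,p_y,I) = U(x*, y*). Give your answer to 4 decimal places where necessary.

Let x' = x−5, y' = y−10. MRS = y'/x' = p_x/p_y.
Substituting into the budget: x* = 5 + 0.5·(I − 5·p_x − 10·p_y)/p_x, and y* = 10 + 0.5·(…)/p_y.
Discretionary income = 245 − 5·9.75 − 10·4 = 156.25; x* = 5 + 0.5·156.25/9.75 = 13.0128; y* = 10 + 0.5·156.25/4 = 29.5312.
Utility at the optimum: U(13.0128, 29.5312) = 12.51.

V = 12.51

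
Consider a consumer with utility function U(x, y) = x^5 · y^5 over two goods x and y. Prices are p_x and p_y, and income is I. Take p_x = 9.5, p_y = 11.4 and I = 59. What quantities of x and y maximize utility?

The MRS is y/x. Set MRS = p_x/p_y.
So 5·p_y·y = 5·p_x·x; combined with the budget, a share 0.5 of income goes to x.
Demand: x*(p_x,p_y,I) = 0.5·I/p_x and y* = 0.5·I/p_y.
At p_x=9.5, p_y=11.4, I=59: x* = 0.5·59/9.5 = 3.1053, y* = 2.5877.

x* = 3.1053, y* = 2.5877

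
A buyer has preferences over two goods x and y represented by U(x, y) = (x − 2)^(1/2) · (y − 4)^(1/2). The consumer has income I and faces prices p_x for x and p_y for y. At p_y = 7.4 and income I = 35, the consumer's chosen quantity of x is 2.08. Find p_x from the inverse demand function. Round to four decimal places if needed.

p_x = 2.5

This is Cobb-Douglas in (x−2, y−4): tangency gives 0.5·p_y·(y−4) = 0.5·p_x·(x−2).
After buying the subsistence bundle (2, 4), a share 0.5 of the remaining income goes to x: x* = 2 + 0.5·(I − 2p_x − 4p_y)/p_x.
Set x* = 2.08 in the demand function and solve for p_x: p_x = 2.5.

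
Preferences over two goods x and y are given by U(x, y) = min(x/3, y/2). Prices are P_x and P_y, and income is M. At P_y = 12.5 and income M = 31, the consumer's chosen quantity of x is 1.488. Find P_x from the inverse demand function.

Leontief preferences: the optimum is at the kink where x/3 = y/2, i.e. y = (2/3)·x.
Budget: P_x·x + P_y·(2/3)·x = M, so (3·P_x + 2·P_y)·x = 3·M.
Demand: x*(P_x,P_y,M) = 3·M/(3·P_x + 2·P_y), y* = 2·M/(3·P_x + 2·P_y).
Set x* = 1.488 in the demand function and solve for P_x: P_x = 12.5.

P_x = 12.5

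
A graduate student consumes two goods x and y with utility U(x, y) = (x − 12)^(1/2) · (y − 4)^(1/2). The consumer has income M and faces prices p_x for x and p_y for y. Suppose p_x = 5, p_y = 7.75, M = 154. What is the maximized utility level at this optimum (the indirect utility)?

V = 5.0603

This is Cobb-Douglas in (x−12, y−4): tangency gives 0.5·p_y·(y−4) = 0.5·p_x·(x−12).
Substituting into the budget: x* = 12 + 0.5·(M − 12·p_x − 4·p_y)/p_x, and y* = 4 + 0.5·(…)/p_y.
Discretionary income = 154 − 12·5 − 4·7.75 = 63; x* = 12 + 0.5·63/5 = 18.3; y* = 4 + 0.5·63/7.75 = 8.0645.
Utility at the optimum: U(18.3, 8.0645) = 5.0603.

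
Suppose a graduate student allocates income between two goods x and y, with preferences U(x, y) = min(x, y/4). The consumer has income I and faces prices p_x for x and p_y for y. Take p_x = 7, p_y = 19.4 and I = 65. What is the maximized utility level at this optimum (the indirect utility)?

With perfect complements, no substitution: consume in ratio x:y = 1:4.
Budget: p_x·x + p_y·4·x = I, so (p_x + 4·p_y)·x = I.
Demand: x*(p_x,p_y,I) = I/(p_x + 4·p_y), y* = 4·I/(p_x + 4·p_y).
Here 7 + 4·19.4 = 84.6, giving x* = 0.7683 and y* = 3.0733.
Utility at the optimum: U(0.7683, 3.0733) = 0.7683.

V = 0.7683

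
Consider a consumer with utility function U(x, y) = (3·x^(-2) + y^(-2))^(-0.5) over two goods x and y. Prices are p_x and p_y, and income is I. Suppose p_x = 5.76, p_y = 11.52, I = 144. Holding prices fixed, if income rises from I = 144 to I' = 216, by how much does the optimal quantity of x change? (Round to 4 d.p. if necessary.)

Δx* = 5.9506

MU_x ∝ 3·x^(-3), MU_y ∝ y^(-3), so MRS = 3·(y/x)^(3) = p_x/p_y.
Hence y/x = ((1/3)·p_x/p_y)^(1/(3)), i.e. raised to the 1/3 power.
With the ratio pinned down, the budget gives x* = I/(p_x + p_y·(y/x)) and y* = (y/x)·x*.
Numerically y/x = 0.550321, so x* = 144/(5.76 + 11.52·0.550321) = 11.9011.
At I' = 216: x* = 17.8517. Change: 17.8517 − 11.9011 = 5.9506.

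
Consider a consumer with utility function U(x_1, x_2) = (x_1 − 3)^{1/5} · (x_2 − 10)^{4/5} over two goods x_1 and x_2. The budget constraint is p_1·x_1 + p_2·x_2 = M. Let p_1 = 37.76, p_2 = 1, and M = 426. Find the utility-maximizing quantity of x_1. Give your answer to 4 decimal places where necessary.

x_1* = 4.6034

Let x_1' = x_1−3, x_2' = x_2−10. MRS = (1/4)·x_2'/x_1' = p_1/p_2.
Substituting into the budget: x_1* = 3 + 0.2·(M − 3·p_1 − 10·p_2)/p_1, and x_2* = 10 + 0.8·(…)/p_2.
Discretionary income = 426 − 3·37.76 − 10·1 = 302.72; x_1* = 3 + 0.2·302.72/37.76 = 4.6034.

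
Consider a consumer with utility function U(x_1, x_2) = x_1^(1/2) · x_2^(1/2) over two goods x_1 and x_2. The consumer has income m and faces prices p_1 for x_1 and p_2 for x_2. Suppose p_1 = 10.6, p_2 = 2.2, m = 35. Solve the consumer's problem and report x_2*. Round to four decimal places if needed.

x_2* = 7.9545

The MRS is x_2/x_1. Set MRS = p_1/p_2.
So 0.5·p_2·x_2 = 0.5·p_1·x_1; combined with the budget, a share 0.5 of income goes to x_1.
Demand: x_1*(p_1,p_2,m) = 0.5·m/p_1 and x_2* = 0.5·m/p_2.
At p_1=10.6, p_2=2.2, m=35: x_2* = 0.5·35/2.2 = 7.9545.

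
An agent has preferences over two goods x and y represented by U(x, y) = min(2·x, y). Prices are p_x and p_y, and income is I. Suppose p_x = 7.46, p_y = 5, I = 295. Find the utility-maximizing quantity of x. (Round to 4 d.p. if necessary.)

Leontief preferences: the optimum is at the kink where x/1 = y/2, i.e. y = 2·x.
Budget: p_x·x + p_y·2·x = I, so (p_x + 2·p_y)·x = I.
Demand: x*(p_x,p_y,I) = I/(p_x + 2·p_y), y* = 2·I/(p_x + 2·p_y).
Here 7.46 + 2·5 = 17.46, giving x* = 16.8958.

x* = 16.8958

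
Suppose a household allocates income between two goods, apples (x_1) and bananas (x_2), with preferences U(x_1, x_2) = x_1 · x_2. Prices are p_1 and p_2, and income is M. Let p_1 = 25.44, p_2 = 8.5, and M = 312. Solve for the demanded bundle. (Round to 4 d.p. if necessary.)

x_1* = 6.1321, x_2* = 18.3529

MU_x_1/MU_x_2 = (x_2)/(x_1); tangency sets this equal to p_1/p_2.
So p_2·x_2 = p_1·x_1; combined with the budget, a share 0.5 of income goes to x_1.
Demand: x_1*(p_1,p_2,M) = 0.5·M/p_1 and x_2* = 0.5·M/p_2.
At p_1=25.44, p_2=8.5, M=312: x_1* = 0.5·312/25.44 = 6.1321, x_2* = 18.3529.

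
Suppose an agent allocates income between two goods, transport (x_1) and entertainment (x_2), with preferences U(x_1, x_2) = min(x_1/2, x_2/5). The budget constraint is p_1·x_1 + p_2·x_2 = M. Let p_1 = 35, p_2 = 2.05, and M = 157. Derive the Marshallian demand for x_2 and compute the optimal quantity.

Demand: x_1*(p_1,p_2,M) = 2·M/(2·p_1 + 5·p_2), x_2* = 5·M/(2·p_1 + 5·p_2).
Here 2·35 + 5·2.05 = 80.25, giving x_2* = 9.7819.

x_2* = 9.7819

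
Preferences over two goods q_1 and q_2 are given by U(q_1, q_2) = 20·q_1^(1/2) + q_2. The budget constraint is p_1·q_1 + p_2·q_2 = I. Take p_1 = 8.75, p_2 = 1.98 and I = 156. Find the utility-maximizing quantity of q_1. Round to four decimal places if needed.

q_1* = 5.1205

MU_q_1 = 10/√q_1, MU_q_2 = 1. Tangency: 10/√q_1 = p_1/p_2.
Thus q_1* = (10·p_2/p_1)² — independent of I — with the rest of income spent on q_2.
Plugging in: q_1* = (10·1.98/8.75)² = 5.1205.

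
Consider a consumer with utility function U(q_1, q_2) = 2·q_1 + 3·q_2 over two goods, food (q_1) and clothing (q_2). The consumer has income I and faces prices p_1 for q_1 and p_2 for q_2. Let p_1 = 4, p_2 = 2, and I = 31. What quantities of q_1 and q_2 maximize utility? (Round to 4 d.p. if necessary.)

Linear utility — the consumer picks whichever good has higher MU/price: 2/4 = 0.5 vs 3/2 = 1.5.
q_2 gives more utility per dollar, so spend all income on q_2: q_2* = I/p_2, q_1* = 0.
Numerically: q_1* = 0, q_2* = 15.5.

q_1* = 0, q_2* = 15.5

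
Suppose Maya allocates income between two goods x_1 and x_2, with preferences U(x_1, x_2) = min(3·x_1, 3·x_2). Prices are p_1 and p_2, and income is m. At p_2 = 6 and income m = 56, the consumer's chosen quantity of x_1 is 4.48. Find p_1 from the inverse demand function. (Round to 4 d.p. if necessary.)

Leontief preferences: the optimum is at the kink where x_1/3 = x_2/3, i.e. x_2 = x_1.
Budget: p_1·x_1 + p_2·x_1 = m, so (3·p_1 + 3·p_2)·x_1 = 3·m.
Demand: x_1*(p_1,p_2,m) = 3·m/(3·p_1 + 3·p_2), x_2* = 3·m/(3·p_1 + 3·p_2).
Set x_1* = 4.48 in the demand function and solve for p_1: p_1 = 6.5.

p_1 = 6.5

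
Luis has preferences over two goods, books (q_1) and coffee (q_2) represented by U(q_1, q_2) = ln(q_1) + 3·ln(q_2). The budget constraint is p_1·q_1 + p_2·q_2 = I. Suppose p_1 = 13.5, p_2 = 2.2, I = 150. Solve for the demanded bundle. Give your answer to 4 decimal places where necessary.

q_1* = 2.7778, q_2* = 51.1364

Demand: q_1*(p_1,p_2,I) = 0.25·I/p_1 and q_2* = 0.75·I/p_2.
At p_1=13.5, p_2=2.2, I=150: q_1* = 0.25·150/13.5 = 2.7778, q_2* = 51.1364.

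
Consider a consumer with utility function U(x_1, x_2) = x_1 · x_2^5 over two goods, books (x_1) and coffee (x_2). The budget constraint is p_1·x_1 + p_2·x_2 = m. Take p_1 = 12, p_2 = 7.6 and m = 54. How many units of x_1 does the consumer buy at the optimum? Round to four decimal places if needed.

x_1* = 0.75

MU_x_1/MU_x_2 = (x_2)/(5·x_1); tangency sets this equal to p_1/p_2.
Rearranging, p_2·x_2 = 5·p_1·x_1. Substituting into the budget gives p_1·x_1·(1 + 5) = m.
Demand: x_1*(p_1,p_2,m) = 1/6·m/p_1 and x_2* = 5/6·m/p_2.
At p_1=12, p_2=7.6, m=54: x_1* = 1/6·54/12 = 0.75.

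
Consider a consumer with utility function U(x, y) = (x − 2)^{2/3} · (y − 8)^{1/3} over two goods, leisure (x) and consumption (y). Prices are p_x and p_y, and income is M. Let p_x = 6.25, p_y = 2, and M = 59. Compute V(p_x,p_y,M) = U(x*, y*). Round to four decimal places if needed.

Let x' = x−2, y' = y−8. MRS = 2·y'/x' = p_x/p_y.
Substituting into the budget: x* = 2 + 2/3·(M − 2·p_x − 8·p_y)/p_x, and y* = 8 + 1/3·(…)/p_y.
Discretionary income = 59 − 2·6.25 − 8·2 = 30.5; x* = 2 + 2/3·30.5/6.25 = 5.2533; y* = 8 + 1/3·30.5/2 = 13.0833.
Utility at the optimum: U(5.2533, 13.0833) = 3.7752.

V = 3.7752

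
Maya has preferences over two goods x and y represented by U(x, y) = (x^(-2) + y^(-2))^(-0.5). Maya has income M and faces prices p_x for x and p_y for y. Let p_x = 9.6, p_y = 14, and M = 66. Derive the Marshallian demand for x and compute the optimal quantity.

x* = 3.0074

MRS = MU_x/MU_y = (y/x)^(3). Set equal to p_x/p_y.
Hence y/x = (p_x/p_y)^(1/(3)), i.e. raised to the 1/3 power.
With the ratio pinned down, the budget gives x* = M/(p_x + p_y·(y/x)) and y* = (y/x)·x*.
Numerically y/x = 0.881822, so x* = 66/(9.6 + 14·0.881822) = 3.0074.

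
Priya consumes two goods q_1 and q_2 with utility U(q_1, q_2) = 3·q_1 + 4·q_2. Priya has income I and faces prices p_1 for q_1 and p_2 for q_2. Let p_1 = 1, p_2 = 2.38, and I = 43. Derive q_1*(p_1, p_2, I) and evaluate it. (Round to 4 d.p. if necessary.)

q_1* = 43

q_1 gives more utility per dollar, so spend all income on q_1: q_1* = I/p_1, q_2* = 0.
Numerically: q_1* = 43, q_2* = 0.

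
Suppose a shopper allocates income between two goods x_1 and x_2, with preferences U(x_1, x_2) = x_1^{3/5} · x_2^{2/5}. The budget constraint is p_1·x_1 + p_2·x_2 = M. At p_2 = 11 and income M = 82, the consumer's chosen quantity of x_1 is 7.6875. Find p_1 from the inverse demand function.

The MRS is (3/2)·x_2/x_1. Set MRS = p_1/p_2.
Rearranging, p_2·x_2 = (2/3)·p_1·x_1. Substituting into the budget gives p_1·x_1·(1 + (2/3)) = M.
Demand: x_1*(p_1,p_2,M) = 0.6·M/p_1 and x_2* = 0.4·M/p_2.
Set x_1* = 7.6875 in the demand function and solve for p_1: p_1 = 6.4.

p_1 = 6.4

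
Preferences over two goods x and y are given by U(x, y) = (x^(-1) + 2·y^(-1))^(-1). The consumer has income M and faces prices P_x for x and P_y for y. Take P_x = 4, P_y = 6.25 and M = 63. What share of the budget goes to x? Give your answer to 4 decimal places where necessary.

Numerically y/x = 1.131371, so x* = 63/(4 + 6.25·1.131371) = 5.6905 and y* = 1.131371·5.6905 = 6.4381.
Expenditure on x: 4·5.6905 = 22.762; share = 0.3613.

share on x = 0.3613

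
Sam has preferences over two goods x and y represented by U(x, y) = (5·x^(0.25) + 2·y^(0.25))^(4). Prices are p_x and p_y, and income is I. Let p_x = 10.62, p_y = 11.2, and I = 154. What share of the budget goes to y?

MRS = MU_x/MU_y = (5/2)·(y/x)^(0.75). Set equal to p_x/p_y.
Hence y/x = ((2/5)·p_x/p_y)^(1/(0.75)), i.e. raised to the 4/3 power.
Substitute y = (y/x)·x into the budget: x* = I/(p_x + p_y·(y/x)).
Numerically y/x = 0.27455, so x* = 154/(10.62 + 11.2·0.27455) = 11.245 and y* = 0.27455·11.245 = 3.0873.
Expenditure on y: 11.2·3.0873 = 34.578; share = 0.2245.

share on y = 0.2245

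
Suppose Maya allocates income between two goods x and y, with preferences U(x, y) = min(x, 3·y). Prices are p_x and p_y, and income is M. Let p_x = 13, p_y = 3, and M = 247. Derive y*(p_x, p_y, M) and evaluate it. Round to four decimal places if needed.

y* = 5.881

With perfect complements, no substitution: consume in ratio x:y = 3:1.
Budget: p_x·x + p_y·(1/3)·x = M, so (3·p_x + p_y)·x = 3·M.
Demand: x*(p_x,p_y,M) = 3·M/(3·p_x + p_y), y* = M/(3·p_x + p_y).
Here 3·13 + 3 = 42, giving y* = 5.881.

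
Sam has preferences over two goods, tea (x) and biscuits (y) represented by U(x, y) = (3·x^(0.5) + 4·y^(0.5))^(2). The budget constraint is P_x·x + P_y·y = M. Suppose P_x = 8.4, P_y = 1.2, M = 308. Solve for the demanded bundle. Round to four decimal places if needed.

MRS = MU_x/MU_y = (3/4)·(y/x)^(0.5). Set equal to P_x/P_y.
Solve for the ratio: y/x = [(4/3)·P_x/P_y]^(2).
With the ratio pinned down, the budget gives x* = M/(P_x + P_y·(y/x)) and y* = (y/x)·x*.
Numerically y/x = 87.111111, so x* = 308/(8.4 + 1.2·87.111111) = 2.7273 and y* = 87.111111·2.7273 = 237.5758.

x* = 2.7273, y* = 237.5758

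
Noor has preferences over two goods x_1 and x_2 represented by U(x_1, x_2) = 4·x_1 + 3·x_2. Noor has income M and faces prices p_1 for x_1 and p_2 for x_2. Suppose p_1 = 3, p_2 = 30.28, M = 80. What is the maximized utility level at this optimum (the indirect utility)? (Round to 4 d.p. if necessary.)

V = 106.6667

Perfect substitutes: compare marginal utility per dollar. 4/p_1 vs 3/p_2 → 1.3333 vs 0.0991.
x_1 gives more utility per dollar, so spend all income on x_1: x_1* = M/p_1, x_2* = 0.
Numerically: x_1* = 26.6667, x_2* = 0.
Utility at the optimum: U(26.6667, 0) = 106.6667.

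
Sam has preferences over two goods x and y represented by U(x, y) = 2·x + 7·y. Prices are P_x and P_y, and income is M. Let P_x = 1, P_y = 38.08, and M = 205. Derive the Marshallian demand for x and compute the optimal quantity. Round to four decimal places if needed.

Perfect substitutes: compare marginal utility per dollar. 2/P_x vs 7/P_y → 2 vs 0.1838.
x gives more utility per dollar, so spend all income on x: x* = M/P_x, y* = 0.
Numerically: x* = 205, y* = 0.

x* = 205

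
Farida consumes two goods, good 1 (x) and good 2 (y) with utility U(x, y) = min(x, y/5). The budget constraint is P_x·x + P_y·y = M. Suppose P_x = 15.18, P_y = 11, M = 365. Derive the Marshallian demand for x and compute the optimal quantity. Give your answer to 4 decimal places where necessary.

x* = 5.2009

Leontief preferences: the optimum is at the kink where x/1 = y/5, i.e. y = 5·x.
Budget: P_x·x + P_y·5·x = M, so (P_x + 5·P_y)·x = M.
Demand: x*(P_x,P_y,M) = M/(P_x + 5·P_y), y* = 5·M/(P_x + 5·P_y).
Here 15.18 + 5·11 = 70.18, giving x* = 5.2009.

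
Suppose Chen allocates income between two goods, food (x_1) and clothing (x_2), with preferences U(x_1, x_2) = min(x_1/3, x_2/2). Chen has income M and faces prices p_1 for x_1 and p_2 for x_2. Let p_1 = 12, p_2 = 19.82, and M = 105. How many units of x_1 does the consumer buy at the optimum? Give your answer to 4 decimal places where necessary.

x_1* = 4.1645

With perfect complements, no substitution: consume in ratio x_1:x_2 = 3:2.
Budget: p_1·x_1 + p_2·(2/3)·x_1 = M, so (3·p_1 + 2·p_2)·x_1 = 3·M.
Demand: x_1*(p_1,p_2,M) = 3·M/(3·p_1 + 2·p_2), x_2* = 2·M/(3·p_1 + 2·p_2).
Here 3·12 + 2·19.82 = 75.64, giving x_1* = 4.1645.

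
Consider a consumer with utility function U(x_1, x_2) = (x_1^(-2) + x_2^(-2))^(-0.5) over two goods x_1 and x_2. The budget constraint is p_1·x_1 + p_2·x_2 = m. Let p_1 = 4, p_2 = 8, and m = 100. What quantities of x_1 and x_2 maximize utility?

x_1* = 9.6622, x_2* = 7.6689

MU_x_1 ∝ x_1^(-3), MU_x_2 ∝ x_2^(-3), so MRS = (x_2/x_1)^(3) = p_1/p_2.
Solve for the ratio: x_2/x_1 = [p_1/p_2]^(1/3).
Substitute x_2 = (x_2/x_1)·x_1 into the budget: x_1* = m/(p_1 + p_2·(x_2/x_1)).
Numerically x_2/x_1 = 0.793701, so x_1* = 100/(4 + 8·0.793701) = 9.6622 and x_2* = 0.793701·9.6622 = 7.6689.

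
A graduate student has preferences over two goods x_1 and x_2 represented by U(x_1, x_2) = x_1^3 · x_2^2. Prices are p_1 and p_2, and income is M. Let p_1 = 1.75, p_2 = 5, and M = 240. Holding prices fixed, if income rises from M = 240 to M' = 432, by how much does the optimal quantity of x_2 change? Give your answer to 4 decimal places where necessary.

Δx_2* = 15.36

The MRS is (3/2)·x_2/x_1. Set MRS = p_1/p_2.
So 3·p_2·x_2 = 2·p_1·x_1; combined with the budget, a share 0.6 of income goes to x_1.
Demand: x_1*(p_1,p_2,M) = 0.6·M/p_1 and x_2* = 0.4·M/p_2.
At p_1=1.75, p_2=5, M=240: x_2* = 0.4·240/5 = 19.2.
At M' = 432: x_2* = 34.56. Change: 34.56 − 19.2 = 15.36.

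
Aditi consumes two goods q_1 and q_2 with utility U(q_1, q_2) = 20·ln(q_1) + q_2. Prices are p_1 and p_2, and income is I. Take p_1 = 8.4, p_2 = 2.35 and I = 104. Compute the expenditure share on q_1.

So q_1*(p_1,p_2) = 20·p_2/p_1, independent of income; and q_2* = (I − 20·p_2)/p_2.
At the given prices: q_1* = 20·2.35/8.4 = 5.5952, and q_2* = 24.2553.
Expenditure on q_1: 8.4·5.5952 = 47; share = 0.4519.

share on q_1 = 0.4519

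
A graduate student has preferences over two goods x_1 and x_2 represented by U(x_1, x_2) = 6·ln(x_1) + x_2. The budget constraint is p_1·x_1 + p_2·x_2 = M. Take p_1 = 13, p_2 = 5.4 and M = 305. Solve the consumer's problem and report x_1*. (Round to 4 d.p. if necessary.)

x_1* = 2.4923

Set MRS = p_1/p_2: (6/x_1)/1 = p_1/p_2.
So x_1*(p_1,p_2) = 6·p_2/p_1, independent of income; and x_2* = (M − 6·p_2)/p_2.
At the given prices: x_1* = 6·5.4/13 = 2.4923.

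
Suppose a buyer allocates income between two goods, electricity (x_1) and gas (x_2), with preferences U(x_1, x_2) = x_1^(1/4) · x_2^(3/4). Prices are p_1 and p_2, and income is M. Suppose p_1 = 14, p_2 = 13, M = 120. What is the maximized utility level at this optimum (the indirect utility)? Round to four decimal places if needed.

The MRS is (1/3)·x_2/x_1. Set MRS = p_1/p_2.
Rearranging, p_2·x_2 = 3·p_1·x_1. Substituting into the budget gives p_1·x_1·(1 + 3) = M.
Demand: x_1*(p_1,p_2,M) = 0.25·M/p_1 and x_2* = 0.75·M/p_2.
At p_1=14, p_2=13, M=120: x_1* = 0.25·120/14 = 2.1429, x_2* = 6.9231.
Utility at the optimum: U(2.1429, 6.9231) = 5.1638.

V = 5.1638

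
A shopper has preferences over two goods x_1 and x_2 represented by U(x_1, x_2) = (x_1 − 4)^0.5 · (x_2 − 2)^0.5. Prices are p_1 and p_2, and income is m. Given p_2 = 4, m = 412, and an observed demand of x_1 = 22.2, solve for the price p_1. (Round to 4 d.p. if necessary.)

Let x_1' = x_1−4, x_2' = x_2−2. MRS = x_2'/x_1' = p_1/p_2.
Substituting into the budget: x_1* = 4 + 0.5·(m − 4·p_1 − 2·p_2)/p_1, and x_2* = 2 + 0.5·(…)/p_2.
Set x_1* = 22.2 in the demand function and solve for p_1: p_1 = 10.

p_1 = 10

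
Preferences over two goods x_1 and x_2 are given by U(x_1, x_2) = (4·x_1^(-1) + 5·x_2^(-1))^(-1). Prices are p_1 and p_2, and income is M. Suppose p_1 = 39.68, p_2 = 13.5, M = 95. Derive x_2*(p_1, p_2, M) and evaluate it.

x_2* = 2.7777

MU_x_1 ∝ 4·x_1^(-2), MU_x_2 ∝ 5·x_2^(-2), so MRS = (4/5)·(x_2/x_1)^(2) = p_1/p_2.
Solve for the ratio: x_2/x_1 = [(5/4)·p_1/p_2]^(0.5).
Substitute x_2 = (x_2/x_1)·x_1 into the budget: x_1* = M/(p_1 + p_2·(x_2/x_1)).
Numerically x_2/x_1 = 1.916787, so x_1* = 95/(39.68 + 13.5·1.916787) = 1.4491 and x_2* = 1.916787·1.4491 = 2.7777.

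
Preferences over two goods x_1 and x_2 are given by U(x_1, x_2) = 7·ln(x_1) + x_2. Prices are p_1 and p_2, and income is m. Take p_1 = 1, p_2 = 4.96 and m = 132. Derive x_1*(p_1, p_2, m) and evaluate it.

x_1* = 34.72

MU_x_1 = 7/x_1, MU_x_2 = 1. Tangency: 7/x_1 = p_1/p_2.
So x_1*(p_1,p_2) = 7·p_2/p_1, independent of income; and x_2* = (m − 7·p_2)/p_2.
At the given prices: x_1* = 7·4.96/1 = 34.72.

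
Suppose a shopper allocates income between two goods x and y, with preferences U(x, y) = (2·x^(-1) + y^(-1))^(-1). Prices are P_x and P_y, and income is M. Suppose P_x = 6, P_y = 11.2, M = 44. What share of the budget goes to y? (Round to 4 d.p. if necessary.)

From the CES first-order condition, 2·(y/x)^(2) = P_x/P_y.
Hence y/x = ((1/2)·P_x/P_y)^(1/(2)), i.e. raised to the 0.5 power.
With the ratio pinned down, the budget gives x* = M/(P_x + P_y·(y/x)) and y* = (y/x)·x*.
Numerically y/x = 0.517549, so x* = 44/(6 + 11.2·0.517549) = 3.7299 and y* = 0.517549·3.7299 = 1.9304.
Expenditure on y: 11.2·1.9304 = 21.6206; share = 0.4914.

share on y = 0.4914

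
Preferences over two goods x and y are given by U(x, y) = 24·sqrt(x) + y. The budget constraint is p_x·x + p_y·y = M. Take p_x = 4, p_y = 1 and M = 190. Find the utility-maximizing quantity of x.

MU_x = 12/√x, MU_y = 1. Tangency: 12/√x = p_x/p_y.
Thus x* = (12·p_y/p_x)² — independent of M — with the rest of income spent on y.
Plugging in: x* = (12·1/4)² = 9.

x* = 9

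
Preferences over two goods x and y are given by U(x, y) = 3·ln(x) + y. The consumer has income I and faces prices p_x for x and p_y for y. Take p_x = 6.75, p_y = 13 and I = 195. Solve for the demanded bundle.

MU_x = 3/x, MU_y = 1. Tangency: 3/x = p_x/p_y.
So x*(p_x,p_y) = 3·p_y/p_x, independent of income; and y* = (I − 3·p_y)/p_y.
At the given prices: x* = 3·13/6.75 = 5.7778, and y* = 12.

x* = 5.7778, y* = 12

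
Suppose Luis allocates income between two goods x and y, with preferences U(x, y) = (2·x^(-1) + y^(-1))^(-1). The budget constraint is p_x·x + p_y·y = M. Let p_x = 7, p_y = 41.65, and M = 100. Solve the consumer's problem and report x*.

x* = 5.2428

MRS = MU_x/MU_y = 2·(y/x)^(2). Set equal to p_x/p_y.
Solve for the ratio: y/x = [(1/2)·p_x/p_y]^(0.5).
With the ratio pinned down, the budget gives x* = M/(p_x + p_y·(y/x)) and y* = (y/x)·x*.
Numerically y/x = 0.289886, so x* = 100/(7 + 41.65·0.289886) = 5.2428.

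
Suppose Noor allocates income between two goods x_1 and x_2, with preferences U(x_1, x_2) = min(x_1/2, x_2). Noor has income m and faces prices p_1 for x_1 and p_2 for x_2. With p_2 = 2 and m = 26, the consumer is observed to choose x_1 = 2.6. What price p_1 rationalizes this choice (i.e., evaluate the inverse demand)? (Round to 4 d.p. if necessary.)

With perfect complements, no substitution: consume in ratio x_1:x_2 = 2:1.
Budget: p_1·x_1 + p_2·(1/2)·x_1 = m, so (2·p_1 + p_2)·x_1 = 2·m.
Demand: x_1*(p_1,p_2,m) = 2·m/(2·p_1 + p_2), x_2* = m/(2·p_1 + p_2).
Set x_1* = 2.6 in the demand function and solve for p_1: p_1 = 9.

p_1 = 9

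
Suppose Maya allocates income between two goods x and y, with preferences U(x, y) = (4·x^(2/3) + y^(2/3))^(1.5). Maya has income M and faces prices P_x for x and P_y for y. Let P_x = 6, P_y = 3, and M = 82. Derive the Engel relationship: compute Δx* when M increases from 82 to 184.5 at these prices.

Δx* = 16.0784

MRS = MU_x/MU_y = 4·(y/x)^(1/3). Set equal to P_x/P_y.
Hence y/x = ((1/4)·P_x/P_y)^(1/(1/3)), i.e. raised to the 3 power.
With the ratio pinned down, the budget gives x* = M/(P_x + P_y·(y/x)) and y* = (y/x)·x*.
Numerically y/x = 0.125, so x* = 82/(6 + 3·0.125) = 12.8627.
At M' = 184.5: x* = 28.9412. Change: 28.9412 − 12.8627 = 16.0784.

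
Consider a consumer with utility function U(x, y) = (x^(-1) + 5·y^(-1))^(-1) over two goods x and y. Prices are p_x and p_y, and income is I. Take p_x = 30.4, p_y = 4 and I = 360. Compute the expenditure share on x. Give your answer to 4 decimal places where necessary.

share on x = 0.5521

MRS = MU_x/MU_y = (1/5)·(y/x)^(2). Set equal to p_x/p_y.
Solve for the ratio: y/x = [5·p_x/p_y]^(0.5).
With the ratio pinned down, the budget gives x* = I/(p_x + p_y·(y/x)) and y* = (y/x)·x*.
Numerically y/x = 6.164414, so x* = 360/(30.4 + 4·6.164414) = 6.5386 and y* = 6.164414·6.5386 = 40.3066.
Expenditure on x: 30.4·6.5386 = 198.7734; share = 0.5521.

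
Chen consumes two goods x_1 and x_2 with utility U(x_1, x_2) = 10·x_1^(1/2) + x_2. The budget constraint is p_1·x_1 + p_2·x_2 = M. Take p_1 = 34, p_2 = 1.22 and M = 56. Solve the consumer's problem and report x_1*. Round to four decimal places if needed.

x_1* = 0.0322

Set MRS = p_1/p_2: 5·x_1^(−1/2) = p_1/p_2.
Thus x_1* = (5·p_2/p_1)² — independent of M — with the rest of income spent on x_2.
Plugging in: x_1* = (5·1.22/34)² = 0.0322.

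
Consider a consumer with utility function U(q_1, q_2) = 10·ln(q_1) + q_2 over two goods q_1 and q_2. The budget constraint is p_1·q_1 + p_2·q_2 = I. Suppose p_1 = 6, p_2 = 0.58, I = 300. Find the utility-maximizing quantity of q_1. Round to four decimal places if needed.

q_1* = 0.9667

So q_1*(p_1,p_2) = 10·p_2/p_1, independent of income; and q_2* = (I − 10·p_2)/p_2.
At the given prices: q_1* = 10·0.58/6 = 0.9667.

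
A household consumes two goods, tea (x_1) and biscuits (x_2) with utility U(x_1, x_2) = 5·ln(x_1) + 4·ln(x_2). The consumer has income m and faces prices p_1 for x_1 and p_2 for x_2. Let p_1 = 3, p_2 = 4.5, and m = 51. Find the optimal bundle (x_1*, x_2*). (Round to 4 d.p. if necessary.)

x_1* = 9.4444, x_2* = 5.037

Tangency: MRS = (5/4)·x_2/x_1 = p_1/p_2.
So 5·p_2·x_2 = 4·p_1·x_1; combined with the budget, a share 5/9 of income goes to x_1.
Demand: x_1*(p_1,p_2,m) = 5/9·m/p_1 and x_2* = 4/9·m/p_2.
At p_1=3, p_2=4.5, m=51: x_1* = 5/9·51/3 = 9.4444, x_2* = 5.037.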